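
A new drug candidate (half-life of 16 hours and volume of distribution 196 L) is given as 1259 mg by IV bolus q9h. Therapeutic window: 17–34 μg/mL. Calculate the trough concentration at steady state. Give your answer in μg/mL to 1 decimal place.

k = ln2/t½ = ln2/16 ≈ 0.043322 h⁻¹; fraction remaining f = e^(−kτ) = e^(−0.043322×9) ≈ 0.6771.
Each bolus raises the concentration by D/Vd = 1259/196 ≈ 6.423 μg/mL.
Steady-state trough Cmin,ss = C₀·f/(1−f) ≈ 6.423 × 0.6771/0.3229 ≈ 13.469 μg/mL.
Trough 13.5 μg/mL vs MEC 17 μg/mL: subtherapeutic.

13.5 μg/mL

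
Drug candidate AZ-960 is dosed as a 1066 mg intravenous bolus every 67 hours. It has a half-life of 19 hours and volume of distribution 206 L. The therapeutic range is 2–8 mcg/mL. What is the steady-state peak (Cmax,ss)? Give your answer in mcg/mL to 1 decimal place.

5.7 mcg/mL

τ/t½ = 67/19 ≈ 3.5263, so fraction remaining f = (1/2)^(67/19) ≈ 0.0868.
At steady state, accumulation factor R = 1/(1 − e^(−kτ)) ≈ 1.0951.
Each bolus raises the concentration by D/Vd = 1066/206 ≈ 5.175 mcg/mL.
Cmax,ss = C₀/(1 − f) ≈ 5.175/0.9132 ≈ 5.667 mcg/mL.
Peak 5.7 mcg/mL vs MTC 8 mcg/mL: below toxic threshold.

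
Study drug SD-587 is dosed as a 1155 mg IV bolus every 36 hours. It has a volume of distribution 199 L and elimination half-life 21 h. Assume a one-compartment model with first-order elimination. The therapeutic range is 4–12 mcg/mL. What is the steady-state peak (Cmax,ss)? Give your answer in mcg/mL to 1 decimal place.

8.3 mcg/mL

τ/t½ = 36/21 ≈ 1.7143, so fraction remaining f = (1/2)^(36/21) ≈ 0.3048.
At steady state, accumulation factor R = 1/(1 − e^(−kτ)) ≈ 1.4384.
Single-dose peak C₀ = D/Vd = 1155/199 ≈ 5.804 mcg/mL.
Steady-state peak Cmax,ss = C₀·R ≈ 5.804 × 1.4384 ≈ 8.348 mcg/mL.
Peak 8.3 mcg/mL vs MTC 12 mcg/mL: below toxic threshold.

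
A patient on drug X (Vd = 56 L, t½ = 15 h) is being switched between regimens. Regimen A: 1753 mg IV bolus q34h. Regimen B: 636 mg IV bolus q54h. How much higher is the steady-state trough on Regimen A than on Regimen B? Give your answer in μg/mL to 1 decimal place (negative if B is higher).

Regimen A: f = (1/2)^(34/15) ≈ 0.2078; Cmin,ss = (1753/56)·f/(1−f) ≈ 8.211 μg/mL.
Regimen B: f = (1/2)^(54/15) ≈ 0.0825; Cmin,ss = (636/56)·f/(1−f) ≈ 1.021 μg/mL.
Difference ≈ 8.211 − 1.021 ≈ 7.190 μg/mL.

7.2 μg/mL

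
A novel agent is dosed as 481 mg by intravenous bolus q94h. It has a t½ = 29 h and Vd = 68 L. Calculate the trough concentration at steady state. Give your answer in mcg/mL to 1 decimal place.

τ/t½ = 94/29 ≈ 3.2414, so fraction remaining f = (1/2)^(94/29) ≈ 0.1057.
Accumulation ratio R = 1/(1 − f) ≈ 1/0.8943 ≈ 1.1182.
Single-dose peak C₀ = D/Vd = 481/68 ≈ 7.074 mcg/mL.
Cmax,ss = C₀/(1 − f) ≈ 7.074/0.8943 ≈ 7.910 mcg/mL.
Steady-state trough Cmin,ss = Cmax,ss·f ≈ 7.910 × 0.1057 ≈ 0.836 mcg/mL.

0.8 mcg/mL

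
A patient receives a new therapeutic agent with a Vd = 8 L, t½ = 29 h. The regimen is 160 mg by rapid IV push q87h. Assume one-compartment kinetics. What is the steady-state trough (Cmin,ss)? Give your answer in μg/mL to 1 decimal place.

2.9 μg/mL

τ = 87 h = 3 half-lives, so f = (1/2)^3 = 0.125.
At steady state, R = 1/(1 − 0.125) = 8/7.
Single-dose peak C₀ = D/Vd = 160/8 = 20 μg/mL.
Steady-state peak Cmax,ss = C₀·R = 20 × 8/7 ≈ 22.857 μg/mL.
Steady-state trough Cmin,ss = Cmax,ss·f ≈ 22.857 × 0.125 ≈ 2.857 μg/mL.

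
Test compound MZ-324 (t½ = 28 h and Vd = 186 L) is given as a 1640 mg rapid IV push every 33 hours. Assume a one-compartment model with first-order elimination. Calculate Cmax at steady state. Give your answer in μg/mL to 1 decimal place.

15.8 μg/mL

τ/t½ = 33/28 ≈ 1.1786, so fraction remaining f = (1/2)^(33/28) ≈ 0.4418.
Accumulation ratio R = 1/(1 − f) ≈ 1/0.5582 ≈ 1.7915.
Single-dose peak C₀ = D/Vd = 1640/186 ≈ 8.817 μg/mL.
Steady-state peak Cmax,ss = C₀·R ≈ 8.817 × 1.7915 ≈ 15.796 μg/mL.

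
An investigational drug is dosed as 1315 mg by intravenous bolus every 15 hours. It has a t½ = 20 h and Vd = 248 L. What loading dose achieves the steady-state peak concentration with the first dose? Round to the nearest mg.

3244 mg

f = (1/2)^(15/20) ≈ 0.594604; accumulation ratio R = 1/(1−f) ≈ 2.46672.
Loading dose to hit Cmax,ss on first dose: D_load = D_maint·R ≈ 1315 × 2.46672 ≈ 3243.74 mg.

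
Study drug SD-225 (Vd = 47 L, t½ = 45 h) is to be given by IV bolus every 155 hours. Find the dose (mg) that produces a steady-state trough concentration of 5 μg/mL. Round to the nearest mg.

2323 mg

τ/t½ = 155/45 ≈ 3.4444, so f = (1/2)^(155/45) ≈ 0.091858.
Cmin,ss = (D/Vd)·f/(1−f), so D = Cmin,ss·Vd·(1−f)/f.
D = 5 × 47 × (1−f)/f ≈ 5 × 47 × 9.88637 ≈ 2323.30 mg.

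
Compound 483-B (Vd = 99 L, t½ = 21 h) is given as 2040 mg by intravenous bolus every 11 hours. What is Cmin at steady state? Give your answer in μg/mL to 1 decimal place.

k = ln2/t½ = ln2/21 ≈ 0.033007 h⁻¹; fraction remaining f = e^(−kτ) = e^(−0.033007×11) ≈ 0.6955.
At steady state, accumulation factor R = 1/(1 − e^(−kτ)) ≈ 3.2841.
Each bolus raises the concentration by D/Vd = 2040/99 ≈ 20.606 μg/mL.
Steady-state peak Cmax,ss = C₀·R ≈ 20.606 × 3.2841 ≈ 67.672 μg/mL.
One interval later, Cmin,ss = Cmax,ss·e^(−kτ) ≈ 67.672 × 0.6955 ≈ 47.066 μg/mL.

47.1 μg/mL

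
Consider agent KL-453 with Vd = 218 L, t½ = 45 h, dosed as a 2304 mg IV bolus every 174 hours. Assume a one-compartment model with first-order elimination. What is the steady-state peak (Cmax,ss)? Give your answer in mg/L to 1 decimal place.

11.3 mg/L

k = ln2/t½ = ln2/45 ≈ 0.015403 h⁻¹; fraction remaining f = e^(−kτ) = e^(−0.015403×174) ≈ 0.0686.
Accumulation ratio R = 1/(1 − f) ≈ 1/0.9314 ≈ 1.0737.
Each bolus raises the concentration by D/Vd = 2304/218 ≈ 10.569 mg/L.
Steady-state peak Cmax,ss = C₀·R ≈ 10.569 × 1.0737 ≈ 11.348 mg/L.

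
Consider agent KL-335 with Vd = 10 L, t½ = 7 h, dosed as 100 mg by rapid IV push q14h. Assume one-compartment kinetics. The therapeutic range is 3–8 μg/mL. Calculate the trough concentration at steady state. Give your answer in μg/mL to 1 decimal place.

3.3 μg/mL

τ = 14 h = 2 half-lives, so f = (1/2)^2 = 0.25.
At steady state, R = 1/(1 − 0.25) = 4/3.
Single-dose peak C₀ = D/Vd = 100/10 = 10 μg/mL.
Steady-state peak Cmax,ss = C₀·R = 10 × 4/3 ≈ 13.333 μg/mL.
Steady-state trough Cmin,ss = Cmax,ss·f ≈ 13.333 × 0.25 ≈ 3.333 μg/mL.
Trough 3.3 μg/mL vs MEC 3 μg/mL: adequate.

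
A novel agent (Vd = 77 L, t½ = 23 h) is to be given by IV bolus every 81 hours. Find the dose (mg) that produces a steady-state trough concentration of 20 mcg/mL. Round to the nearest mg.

τ/t½ = 81/23 ≈ 3.5217, so f = (1/2)^(81/23) ≈ 0.087066.
Cmin,ss = (D/Vd)·f/(1−f), so D = Cmin,ss·Vd·(1−f)/f.
D = 20 × 77 × (1−f)/f ≈ 20 × 77 × 10.48554 ≈ 16147.73 mg.

16148 mg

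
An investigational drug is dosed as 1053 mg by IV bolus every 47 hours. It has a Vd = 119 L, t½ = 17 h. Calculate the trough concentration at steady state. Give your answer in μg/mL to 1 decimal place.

1.5 μg/mL

Over one 47-h interval, 47/17 ≈ 2.7647 half-lives elapse, leaving f ≈ 0.1471 of each dose.
At steady state, accumulation factor R = 1/(1 − e^(−kτ)) ≈ 1.1725.
Each bolus raises the concentration by D/Vd = 1053/119 ≈ 8.849 μg/mL.
Steady-state peak Cmax,ss = C₀·R ≈ 8.849 × 1.1725 ≈ 10.375 μg/mL.
One interval later, Cmin,ss = Cmax,ss·e^(−kτ) ≈ 10.375 × 0.1471 ≈ 1.526 μg/mL.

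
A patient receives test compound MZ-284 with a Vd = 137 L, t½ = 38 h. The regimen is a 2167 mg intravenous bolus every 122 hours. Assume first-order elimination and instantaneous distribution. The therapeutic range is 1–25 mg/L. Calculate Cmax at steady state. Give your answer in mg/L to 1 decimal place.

17.7 mg/L

Over one 122-h interval, 122/38 ≈ 3.2105 half-lives elapse, leaving f ≈ 0.1080 of each dose.
Accumulation ratio R = 1/(1 − f) ≈ 1/0.8920 ≈ 1.1211.
Each bolus raises the concentration by D/Vd = 2167/137 ≈ 15.818 mg/L.
Steady-state peak Cmax,ss = C₀·R ≈ 15.818 × 1.1211 ≈ 17.734 mg/L.
Peak 17.7 mg/L vs MTC 25 mg/L: below toxic threshold.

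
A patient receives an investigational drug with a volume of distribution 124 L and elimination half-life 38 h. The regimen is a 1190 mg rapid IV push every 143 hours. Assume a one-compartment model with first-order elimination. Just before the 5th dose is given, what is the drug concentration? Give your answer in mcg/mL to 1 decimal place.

f = (1/2)^(τ/t½) = (1/2)^(143/38) ≈ 0.0737.
C₀ = D/Vd = 1190/124 ≈ 9.597 mcg/mL.
Before the 5th dose, 4 doses have been given. Superposition: Cmin = C₀·(f + f² + … + f^4).
≈ 9.597 × (0.0737 + 0.0054 + 0.0004 + 0.0000) ≈ 9.597 × 0.0795 ≈ 0.763 mcg/mL.

0.8 mcg/mL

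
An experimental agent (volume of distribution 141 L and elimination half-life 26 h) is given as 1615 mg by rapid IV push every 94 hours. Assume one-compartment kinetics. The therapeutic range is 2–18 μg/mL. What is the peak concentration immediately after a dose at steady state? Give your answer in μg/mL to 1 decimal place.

12.5 μg/mL

k = ln2/t½ = ln2/26 ≈ 0.026660 h⁻¹; fraction remaining f = e^(−kτ) = e^(−0.026660×94) ≈ 0.0816.
At steady state, accumulation factor R = 1/(1 − e^(−kτ)) ≈ 1.0889.
Each bolus raises the concentration by D/Vd = 1615/141 ≈ 11.454 μg/mL.
Steady-state peak Cmax,ss = C₀·R ≈ 11.454 × 1.0889 ≈ 12.472 μg/mL.
Peak 12.5 μg/mL vs MTC 18 μg/mL: below toxic threshold.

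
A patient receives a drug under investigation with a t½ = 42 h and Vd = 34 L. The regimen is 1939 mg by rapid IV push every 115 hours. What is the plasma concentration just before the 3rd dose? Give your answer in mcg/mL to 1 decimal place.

f = (1/2)^(τ/t½) = (1/2)^(115/42) ≈ 0.1499.
C₀ = D/Vd = 1939/34 ≈ 57.029 mcg/mL.
Before the 3rd dose, 2 doses have been given. Superposition: Cmin = C₀·(f + f²).
≈ 57.029 × (0.1499 + 0.0225) ≈ 57.029 × 0.1724 ≈ 9.832 mcg/mL.

9.8 mcg/mL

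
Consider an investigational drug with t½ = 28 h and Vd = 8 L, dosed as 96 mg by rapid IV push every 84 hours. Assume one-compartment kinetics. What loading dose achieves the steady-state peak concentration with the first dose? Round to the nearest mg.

f = (1/2)^(84/28) ≈ 0.125000; accumulation ratio R = 1/(1−f) ≈ 1.14286.
Loading dose to hit Cmax,ss on first dose: D_load = D_maint·R ≈ 96 × 1.14286 ≈ 109.71 mg.

110 mg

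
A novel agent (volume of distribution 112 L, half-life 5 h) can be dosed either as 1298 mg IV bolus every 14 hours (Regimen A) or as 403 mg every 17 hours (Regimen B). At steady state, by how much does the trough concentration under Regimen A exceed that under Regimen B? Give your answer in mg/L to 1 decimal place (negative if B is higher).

1.6 mg/L

Regimen A: f = (1/2)^(14/5) ≈ 0.1436; Cmin,ss = (1298/112)·f/(1−f) ≈ 1.943 mg/L.
Regimen B: f = (1/2)^(17/5) ≈ 0.0947; Cmin,ss = (403/112)·f/(1−f) ≈ 0.376 mg/L.
Difference ≈ 1.943 − 0.376 ≈ 1.567 mg/L.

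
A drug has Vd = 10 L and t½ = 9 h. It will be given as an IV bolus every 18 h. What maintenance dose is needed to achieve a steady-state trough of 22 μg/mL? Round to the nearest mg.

τ/t½ = 18/9 ≈ 2, so f = (1/2)^(18/9) ≈ 0.250000.
Cmin,ss = (D/Vd)·f/(1−f), so D = Cmin,ss·Vd·(1−f)/f.
D = 22 × 10 × (1−f)/f ≈ 22 × 10 × 3.00000 ≈ 660.00 mg.

660 mg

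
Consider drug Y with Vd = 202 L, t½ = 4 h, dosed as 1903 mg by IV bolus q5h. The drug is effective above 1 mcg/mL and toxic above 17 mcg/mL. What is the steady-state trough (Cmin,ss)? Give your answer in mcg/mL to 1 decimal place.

k = ln2/t½ = ln2/4 ≈ 0.173287 h⁻¹; fraction remaining f = e^(−kτ) = e^(−0.173287×5) ≈ 0.4204.
Single-dose peak C₀ = D/Vd = 1903/202 ≈ 9.421 mcg/mL.
Steady-state trough Cmin,ss = C₀·f/(1−f) ≈ 9.421 × 0.4204/0.5796 ≈ 6.833 mcg/mL.
Trough 6.8 mcg/mL vs MEC 1 mcg/mL: adequate.

6.8 mcg/mL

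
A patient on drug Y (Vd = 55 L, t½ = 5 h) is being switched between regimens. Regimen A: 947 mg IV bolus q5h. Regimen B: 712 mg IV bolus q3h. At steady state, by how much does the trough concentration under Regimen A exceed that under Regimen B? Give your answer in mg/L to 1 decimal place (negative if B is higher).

Regimen A: f = (1/2)^(5/5) ≈ 0.5000; Cmin,ss = (947/55)·f/(1−f) ≈ 17.218 mg/L.
Regimen B: f = (1/2)^(3/5) ≈ 0.6598; Cmin,ss = (712/55)·f/(1−f) ≈ 25.107 mg/L.
Difference ≈ 17.218 − 25.107 ≈ -7.889 mg/L.

-7.9 mg/L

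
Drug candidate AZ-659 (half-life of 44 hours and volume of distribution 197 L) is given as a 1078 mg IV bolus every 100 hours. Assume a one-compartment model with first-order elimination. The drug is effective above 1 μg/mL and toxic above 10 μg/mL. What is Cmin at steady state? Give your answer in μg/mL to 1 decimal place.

Over one 100-h interval, 100/44 ≈ 2.2727 half-lives elapse, leaving f ≈ 0.2069 of each dose.
At steady state, accumulation factor R = 1/(1 − e^(−kτ)) ≈ 1.2609.
Each bolus raises the concentration by D/Vd = 1078/197 ≈ 5.472 μg/mL.
Steady-state peak Cmax,ss = C₀·R ≈ 5.472 × 1.2609 ≈ 6.900 μg/mL.
Steady-state trough Cmin,ss = Cmax,ss·f ≈ 6.900 × 0.2069 ≈ 1.428 μg/mL.
Trough 1.4 μg/mL vs MEC 1 μg/mL: adequate.

1.4 μg/mL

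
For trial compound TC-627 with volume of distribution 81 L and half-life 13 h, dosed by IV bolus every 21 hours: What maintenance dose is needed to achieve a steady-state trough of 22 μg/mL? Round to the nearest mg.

3678 mg

τ/t½ = 21/13 ≈ 1.6154, so f = (1/2)^(21/13) ≈ 0.326378.
Cmin,ss = (D/Vd)·f/(1−f), so D = Cmin,ss·Vd·(1−f)/f.
D = 22 × 81 × (1−f)/f ≈ 22 × 81 × 2.06393 ≈ 3677.92 mg.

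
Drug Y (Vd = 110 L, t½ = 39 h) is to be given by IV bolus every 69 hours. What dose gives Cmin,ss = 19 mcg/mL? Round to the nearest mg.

τ/t½ = 69/39 ≈ 1.7692, so f = (1/2)^(69/39) ≈ 0.293365.
Cmin,ss = (D/Vd)·f/(1−f), so D = Cmin,ss·Vd·(1−f)/f.
D = 19 × 110 × (1−f)/f ≈ 19 × 110 × 2.40872 ≈ 5034.22 mg.

5034 mg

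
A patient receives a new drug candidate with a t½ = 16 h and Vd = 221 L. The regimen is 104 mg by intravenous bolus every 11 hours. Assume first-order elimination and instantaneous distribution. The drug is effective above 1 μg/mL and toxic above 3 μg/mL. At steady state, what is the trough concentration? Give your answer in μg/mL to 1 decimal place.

0.8 μg/mL

τ/t½ = 11/16 ≈ 0.6875, so fraction remaining f = (1/2)^(11/16) ≈ 0.6209.
At steady state, accumulation factor R = 1/(1 − e^(−kτ)) ≈ 2.6378.
Single-dose peak C₀ = D/Vd = 104/221 ≈ 0.471 μg/mL.
Cmax,ss = C₀/(1 − f) ≈ 0.471/0.3791 ≈ 1.242 μg/mL.
Steady-state trough Cmin,ss = Cmax,ss·f ≈ 1.242 × 0.6209 ≈ 0.771 μg/mL.
Trough 0.8 μg/mL vs MEC 1 μg/mL: subtherapeutic.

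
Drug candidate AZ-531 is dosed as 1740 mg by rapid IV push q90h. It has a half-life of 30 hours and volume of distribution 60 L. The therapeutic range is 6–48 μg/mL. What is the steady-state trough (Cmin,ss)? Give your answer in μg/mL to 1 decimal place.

τ = 90 h = 3 half-lives, so f = (1/2)^3 = 0.125.
At steady state, R = 1/(1 − 0.125) = 8/7.
Single-dose peak C₀ = D/Vd = 1740/60 = 29 μg/mL.
Steady-state peak Cmax,ss = C₀·R = 29 × 8/7 ≈ 33.143 μg/mL.
Steady-state trough Cmin,ss = Cmax,ss·f ≈ 33.143 × 0.125 ≈ 4.143 μg/mL.
Trough 4.1 μg/mL vs MEC 6 μg/mL: subtherapeutic.

4.1 μg/mL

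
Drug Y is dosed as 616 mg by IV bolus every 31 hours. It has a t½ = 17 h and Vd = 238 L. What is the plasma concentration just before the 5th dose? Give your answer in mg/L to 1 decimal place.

1.0 mg/L

f = (1/2)^(τ/t½) = (1/2)^(31/17) ≈ 0.2825.
C₀ = D/Vd = 616/238 ≈ 2.588 mg/L.
Before the 5th dose, 4 doses have been given. Superposition: Cmin = C₀·(f + f² + … + f^4).
≈ 2.588 × (0.2825 + 0.0798 + 0.0225 + 0.0064) ≈ 2.588 × 0.3912 ≈ 1.012 mg/L.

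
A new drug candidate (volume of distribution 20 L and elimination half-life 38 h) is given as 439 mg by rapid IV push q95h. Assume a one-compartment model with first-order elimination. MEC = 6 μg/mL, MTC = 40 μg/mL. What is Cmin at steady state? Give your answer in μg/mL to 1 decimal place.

4.7 μg/mL

Over one 95-h interval, 95/38 ≈ 2.5 half-lives elapse, leaving f ≈ 0.1768 of each dose.
At steady state, accumulation factor R = 1/(1 − e^(−kτ)) ≈ 1.2148.
Single-dose peak C₀ = D/Vd = 439/20 ≈ 21.950 μg/mL.
Steady-state peak Cmax,ss = C₀·R ≈ 21.950 × 1.2148 ≈ 26.665 μg/mL.
One interval later, Cmin,ss = Cmax,ss·e^(−kτ) ≈ 26.665 × 0.1768 ≈ 4.714 μg/mL.
Trough 4.7 μg/mL vs MEC 6 μg/mL: subtherapeutic.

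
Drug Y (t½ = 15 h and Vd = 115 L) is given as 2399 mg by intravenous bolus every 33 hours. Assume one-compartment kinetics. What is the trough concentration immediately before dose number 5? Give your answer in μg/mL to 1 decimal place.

5.8 μg/mL

f = (1/2)^(τ/t½) = (1/2)^(33/15) ≈ 0.2176.
C₀ = D/Vd = 2399/115 ≈ 20.861 μg/mL.
Before the 5th dose, 4 doses have been given. Superposition: Cmin = C₀·(f + f² + … + f^4).
≈ 20.861 × (0.2176 + 0.0473 + 0.0103 + 0.0022) ≈ 20.861 × 0.2774 ≈ 5.787 μg/mL.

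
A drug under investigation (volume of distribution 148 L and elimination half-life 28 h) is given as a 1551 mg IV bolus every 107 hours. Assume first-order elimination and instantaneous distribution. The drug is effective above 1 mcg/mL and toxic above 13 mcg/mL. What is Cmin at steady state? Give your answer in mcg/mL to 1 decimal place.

τ/t½ = 107/28 ≈ 3.8214, so fraction remaining f = (1/2)^(107/28) ≈ 0.0707.
At steady state, accumulation factor R = 1/(1 − e^(−kτ)) ≈ 1.0761.
Single-dose peak C₀ = D/Vd = 1551/148 ≈ 10.480 mcg/mL.
Cmax,ss = C₀/(1 − f) ≈ 10.480/0.9293 ≈ 11.277 mcg/mL.
Steady-state trough Cmin,ss = Cmax,ss·f ≈ 11.277 × 0.0707 ≈ 0.797 mcg/mL.
Trough 0.8 mcg/mL vs MEC 1 mcg/mL: subtherapeutic.

0.8 mcg/mL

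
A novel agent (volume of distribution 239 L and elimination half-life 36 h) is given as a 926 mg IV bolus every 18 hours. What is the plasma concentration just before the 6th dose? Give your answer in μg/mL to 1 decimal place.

f = (1/2)^(τ/t½) = (1/2)^(18/36) ≈ 0.7071.
C₀ = D/Vd = 926/239 ≈ 3.874 μg/mL.
Before the 6th dose, 5 doses have been given. Superposition: Cmin = C₀·(f + f² + … + f^5).
≈ 3.874 × (0.7071 + 0.5000 + 0.3535 + 0.2500 + 0.1768) ≈ 3.874 × 1.9874 ≈ 7.699 μg/mL.

7.7 μg/mL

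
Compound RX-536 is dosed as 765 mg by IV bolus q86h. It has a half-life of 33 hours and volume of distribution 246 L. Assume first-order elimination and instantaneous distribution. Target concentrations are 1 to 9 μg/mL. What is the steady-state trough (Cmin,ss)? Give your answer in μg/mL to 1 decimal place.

τ/t½ = 86/33 ≈ 2.6061, so fraction remaining f = (1/2)^(86/33) ≈ 0.1642.
At steady state, accumulation factor R = 1/(1 − e^(−kτ)) ≈ 1.1965.
Each bolus raises the concentration by D/Vd = 765/246 ≈ 3.110 μg/mL.
Steady-state peak Cmax,ss = C₀·R ≈ 3.110 × 1.1965 ≈ 3.721 μg/mL.
Steady-state trough Cmin,ss = Cmax,ss·f ≈ 3.721 × 0.1642 ≈ 0.611 μg/mL.
Trough 0.6 μg/mL vs MEC 1 μg/mL: subtherapeutic.

0.6 μg/mL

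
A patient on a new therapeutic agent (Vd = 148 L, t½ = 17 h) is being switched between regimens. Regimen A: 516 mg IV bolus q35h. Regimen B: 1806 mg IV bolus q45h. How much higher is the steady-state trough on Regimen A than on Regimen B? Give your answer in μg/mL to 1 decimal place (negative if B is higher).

Regimen A: f = (1/2)^(35/17) ≈ 0.2400; Cmin,ss = (516/148)·f/(1−f) ≈ 1.101 μg/mL.
Regimen B: f = (1/2)^(45/17) ≈ 0.1596; Cmin,ss = (1806/148)·f/(1−f) ≈ 2.317 μg/mL.
Difference ≈ 1.101 − 2.317 ≈ -1.216 μg/mL.

-1.2 μg/mL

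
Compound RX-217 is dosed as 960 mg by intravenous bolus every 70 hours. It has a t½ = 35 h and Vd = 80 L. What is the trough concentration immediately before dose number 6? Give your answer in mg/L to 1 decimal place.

f = (1/2)^(τ/t½) = (1/2)^(70/35) ≈ 0.2500.
C₀ = D/Vd = 960/80 ≈ 12.000 mg/L.
Before the 6th dose, 5 doses have been given. Superposition: Cmin = C₀·(f + f² + … + f^5).
≈ 12.000 × (0.2500 + 0.0625 + 0.0156 + 0.0039 + 0.0010) ≈ 12.000 × 0.3330 ≈ 3.996 mg/L.

4.0 mg/L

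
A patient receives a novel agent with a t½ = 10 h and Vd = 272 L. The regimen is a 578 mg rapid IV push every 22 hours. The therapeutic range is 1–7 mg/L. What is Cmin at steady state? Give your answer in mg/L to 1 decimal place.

τ/t½ = 22/10 ≈ 2.2, so fraction remaining f = (1/2)^(22/10) ≈ 0.2176.
Accumulation ratio R = 1/(1 − f) ≈ 1/0.7824 ≈ 1.2781.
Single-dose peak C₀ = D/Vd = 578/272 ≈ 2.125 mg/L.
Cmax,ss = C₀/(1 − f) ≈ 2.125/0.7824 ≈ 2.716 mg/L.
Steady-state trough Cmin,ss = Cmax,ss·f ≈ 2.716 × 0.2176 ≈ 0.591 mg/L.
Trough 0.6 mg/L vs MEC 1 mg/L: subtherapeutic.

0.6 mg/L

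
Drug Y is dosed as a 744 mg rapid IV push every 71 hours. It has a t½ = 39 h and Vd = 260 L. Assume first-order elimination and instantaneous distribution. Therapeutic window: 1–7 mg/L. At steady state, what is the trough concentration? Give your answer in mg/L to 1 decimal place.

k = ln2/t½ = ln2/39 ≈ 0.017773 h⁻¹; fraction remaining f = e^(−kτ) = e^(−0.017773×71) ≈ 0.2831.
Accumulation ratio R = 1/(1 − f) ≈ 1/0.7169 ≈ 1.3949.
Each bolus raises the concentration by D/Vd = 744/260 ≈ 2.862 mg/L.
Steady-state peak Cmax,ss = C₀·R ≈ 2.862 × 1.3949 ≈ 3.992 mg/L.
Steady-state trough Cmin,ss = Cmax,ss·f ≈ 3.992 × 0.2831 ≈ 1.130 mg/L.
Trough 1.1 mg/L vs MEC 1 mg/L: adequate.

1.1 mg/L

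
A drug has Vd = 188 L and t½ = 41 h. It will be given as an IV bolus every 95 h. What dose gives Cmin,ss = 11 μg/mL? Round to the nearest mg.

8237 mg

τ/t½ = 95/41 ≈ 2.3171, so f = (1/2)^(95/41) ≈ 0.200674.
Cmin,ss = (D/Vd)·f/(1−f), so D = Cmin,ss·Vd·(1−f)/f.
D = 11 × 188 × (1−f)/f ≈ 11 × 188 × 3.98321 ≈ 8237.28 mg.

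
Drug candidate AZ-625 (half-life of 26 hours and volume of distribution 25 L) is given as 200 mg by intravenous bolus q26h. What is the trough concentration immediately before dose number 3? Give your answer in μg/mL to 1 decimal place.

f = (1/2)^(τ/t½) = (1/2)^(26/26) ≈ 0.5000.
C₀ = D/Vd = 200/25 ≈ 8.000 μg/mL.
Before the 3rd dose, 2 doses have been given. Superposition: Cmin = C₀·(f + f²).
≈ 8.000 × (0.5000 + 0.2500) ≈ 8.000 × 0.7500 ≈ 6.000 μg/mL.

6.0 μg/mL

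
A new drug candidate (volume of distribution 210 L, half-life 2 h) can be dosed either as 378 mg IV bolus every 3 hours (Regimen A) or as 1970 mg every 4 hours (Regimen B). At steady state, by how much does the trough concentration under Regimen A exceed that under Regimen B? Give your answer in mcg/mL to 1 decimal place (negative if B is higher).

Regimen A: f = (1/2)^(3/2) ≈ 0.3536; Cmin,ss = (378/210)·f/(1−f) ≈ 0.985 mcg/mL.
Regimen B: f = (1/2)^(4/2) ≈ 0.2500; Cmin,ss = (1970/210)·f/(1−f) ≈ 3.127 mcg/mL.
Difference ≈ 0.985 − 3.127 ≈ -2.142 mcg/mL.

-2.1 mcg/mL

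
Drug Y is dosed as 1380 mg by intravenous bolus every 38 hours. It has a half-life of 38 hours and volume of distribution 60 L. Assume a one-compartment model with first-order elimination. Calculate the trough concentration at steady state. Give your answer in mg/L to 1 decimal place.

23.0 mg/L

τ = 38 h = 1 half-life, so f = (1/2)^1 = 0.5.
At steady state, R = 1/(1 − 0.5) = 2/1.
Single-dose peak C₀ = D/Vd = 1380/60 = 23 mg/L.
Steady-state peak Cmax,ss = C₀·R = 23 × 2/1 ≈ 46.000 mg/L.
Steady-state trough Cmin,ss = Cmax,ss·f ≈ 46.000 × 0.5 ≈ 23.000 mg/L.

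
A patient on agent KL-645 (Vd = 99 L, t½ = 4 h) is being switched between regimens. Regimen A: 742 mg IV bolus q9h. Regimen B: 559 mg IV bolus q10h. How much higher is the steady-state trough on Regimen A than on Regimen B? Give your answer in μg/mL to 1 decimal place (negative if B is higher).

0.8 μg/mL

Regimen A: f = (1/2)^(9/4) ≈ 0.2102; Cmin,ss = (742/99)·f/(1−f) ≈ 1.995 μg/mL.
Regimen B: f = (1/2)^(10/4) ≈ 0.1768; Cmin,ss = (559/99)·f/(1−f) ≈ 1.213 μg/mL.
Difference ≈ 1.995 − 1.213 ≈ 0.782 μg/mL.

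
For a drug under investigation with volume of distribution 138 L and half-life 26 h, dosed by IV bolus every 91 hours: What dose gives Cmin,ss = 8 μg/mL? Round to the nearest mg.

11386 mg

τ/t½ = 91/26 ≈ 3.5, so f = (1/2)^(91/26) ≈ 0.088388.
Cmin,ss = (D/Vd)·f/(1−f), so D = Cmin,ss·Vd·(1−f)/f.
D = 8 × 138 × (1−f)/f ≈ 8 × 138 × 10.31375 ≈ 11386.38 mg.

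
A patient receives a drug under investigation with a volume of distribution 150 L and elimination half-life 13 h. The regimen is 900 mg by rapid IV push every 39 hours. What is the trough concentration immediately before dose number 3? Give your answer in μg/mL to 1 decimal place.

0.8 μg/mL

f = (1/2)^(τ/t½) = (1/2)^(39/13) ≈ 0.1250.
C₀ = D/Vd = 900/150 ≈ 6.000 μg/mL.
Before the 3rd dose, 2 doses have been given. Superposition: Cmin = C₀·(f + f²).
≈ 6.000 × (0.1250 + 0.0156) ≈ 6.000 × 0.1406 ≈ 0.844 μg/mL.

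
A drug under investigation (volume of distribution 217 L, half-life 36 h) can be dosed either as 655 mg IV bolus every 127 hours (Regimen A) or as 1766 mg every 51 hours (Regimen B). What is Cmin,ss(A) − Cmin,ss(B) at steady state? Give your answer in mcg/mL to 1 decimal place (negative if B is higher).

-4.6 mcg/mL

Regimen A: f = (1/2)^(127/36) ≈ 0.0867; Cmin,ss = (655/217)·f/(1−f) ≈ 0.287 mcg/mL.
Regimen B: f = (1/2)^(51/36) ≈ 0.3746; Cmin,ss = (1766/217)·f/(1−f) ≈ 4.875 mcg/mL.
Difference ≈ 0.287 − 4.875 ≈ -4.588 mcg/mL.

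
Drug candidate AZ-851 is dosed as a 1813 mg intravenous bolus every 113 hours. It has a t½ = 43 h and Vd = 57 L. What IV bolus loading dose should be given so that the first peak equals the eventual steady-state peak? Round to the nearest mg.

f = (1/2)^(113/43) ≈ 0.161779; accumulation ratio R = 1/(1−f) ≈ 1.19300.
Loading dose to hit Cmax,ss on first dose: D_load = D_maint·R ≈ 1813 × 1.19300 ≈ 2162.91 mg.

2163 mg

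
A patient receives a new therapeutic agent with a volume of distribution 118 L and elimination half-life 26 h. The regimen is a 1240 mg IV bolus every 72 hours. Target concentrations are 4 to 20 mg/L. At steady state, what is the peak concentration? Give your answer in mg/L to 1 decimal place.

Over one 72-h interval, 72/26 ≈ 2.7692 half-lives elapse, leaving f ≈ 0.1467 of each dose.
Accumulation ratio R = 1/(1 − f) ≈ 1/0.8533 ≈ 1.1719.
Each bolus raises the concentration by D/Vd = 1240/118 ≈ 10.508 mg/L.
Steady-state peak Cmax,ss = C₀·R ≈ 10.508 × 1.1719 ≈ 12.314 mg/L.
Peak 12.3 mg/L vs MTC 20 mg/L: below toxic threshold.

12.3 mg/L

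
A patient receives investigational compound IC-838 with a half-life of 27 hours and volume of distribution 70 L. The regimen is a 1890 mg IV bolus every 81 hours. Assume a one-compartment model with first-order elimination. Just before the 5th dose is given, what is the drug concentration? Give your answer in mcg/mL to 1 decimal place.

f = (1/2)^(τ/t½) = (1/2)^(81/27) ≈ 0.1250.
C₀ = D/Vd = 1890/70 ≈ 27.000 mcg/mL.
Before the 5th dose, 4 doses have been given. Superposition: Cmin = C₀·(f + f² + … + f^4).
≈ 27.000 × (0.1250 + 0.0156 + 0.0020 + 0.0002) ≈ 27.000 × 0.1428 ≈ 3.856 mcg/mL.

3.9 mcg/mL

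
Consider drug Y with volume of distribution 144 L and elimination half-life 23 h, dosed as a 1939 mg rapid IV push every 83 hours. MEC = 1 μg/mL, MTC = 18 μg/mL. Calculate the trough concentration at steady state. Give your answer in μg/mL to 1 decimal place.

1.2 μg/mL

Over one 83-h interval, 83/23 ≈ 3.6087 half-lives elapse, leaving f ≈ 0.0820 of each dose.
Accumulation ratio R = 1/(1 − f) ≈ 1/0.9180 ≈ 1.0893.
Each bolus raises the concentration by D/Vd = 1939/144 ≈ 13.465 μg/mL.
Cmax,ss = C₀/(1 − f) ≈ 13.465/0.9180 ≈ 14.668 μg/mL.
One interval later, Cmin,ss = Cmax,ss·e^(−kτ) ≈ 14.668 × 0.0820 ≈ 1.203 μg/mL.
Trough 1.2 μg/mL vs MEC 1 μg/mL: adequate.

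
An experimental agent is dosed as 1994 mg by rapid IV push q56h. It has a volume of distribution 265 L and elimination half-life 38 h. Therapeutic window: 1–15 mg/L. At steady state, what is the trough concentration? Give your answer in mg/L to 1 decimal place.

4.2 mg/L

k = ln2/t½ = ln2/38 ≈ 0.018241 h⁻¹; fraction remaining f = e^(−kτ) = e^(−0.018241×56) ≈ 0.3601.
Accumulation ratio R = 1/(1 − f) ≈ 1/0.6399 ≈ 1.5627.
Single-dose peak C₀ = D/Vd = 1994/265 ≈ 7.525 mg/L.
Cmax,ss = C₀/(1 − f) ≈ 7.525/0.6399 ≈ 11.760 mg/L.
Steady-state trough Cmin,ss = Cmax,ss·f ≈ 11.760 × 0.3601 ≈ 4.235 mg/L.
Trough 4.2 mg/L vs MEC 1 mg/L: adequate.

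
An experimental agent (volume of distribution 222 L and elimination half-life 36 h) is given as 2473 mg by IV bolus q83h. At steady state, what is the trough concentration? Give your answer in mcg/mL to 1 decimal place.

2.8 mcg/mL

k = ln2/t½ = ln2/36 ≈ 0.019254 h⁻¹; fraction remaining f = e^(−kτ) = e^(−0.019254×83) ≈ 0.2023.
At steady state, accumulation factor R = 1/(1 − e^(−kτ)) ≈ 1.2536.
Each bolus raises the concentration by D/Vd = 2473/222 ≈ 11.140 mcg/mL.
Cmax,ss = C₀/(1 − f) ≈ 11.140/0.7977 ≈ 13.965 mcg/mL.
Steady-state trough Cmin,ss = Cmax,ss·f ≈ 13.965 × 0.2023 ≈ 2.825 mcg/mL.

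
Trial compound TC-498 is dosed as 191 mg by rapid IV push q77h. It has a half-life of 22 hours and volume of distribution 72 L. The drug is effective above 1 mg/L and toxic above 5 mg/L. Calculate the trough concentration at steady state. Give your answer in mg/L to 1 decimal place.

Over one 77-h interval, 77/22 ≈ 3.5 half-lives elapse, leaving f ≈ 0.0884 of each dose.
Accumulation ratio R = 1/(1 − f) ≈ 1/0.9116 ≈ 1.0970.
Single-dose peak C₀ = D/Vd = 191/72 ≈ 2.653 mg/L.
Cmax,ss = C₀/(1 − f) ≈ 2.653/0.9116 ≈ 2.910 mg/L.
One interval later, Cmin,ss = Cmax,ss·e^(−kτ) ≈ 2.910 × 0.0884 ≈ 0.257 mg/L.
Trough 0.3 mg/L vs MEC 1 mg/L: subtherapeutic.

0.3 mg/L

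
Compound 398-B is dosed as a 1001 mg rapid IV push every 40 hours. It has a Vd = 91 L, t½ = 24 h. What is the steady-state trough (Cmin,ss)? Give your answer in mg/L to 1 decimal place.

τ/t½ = 40/24 ≈ 1.6667, so fraction remaining f = (1/2)^(40/24) ≈ 0.3150.
Accumulation ratio R = 1/(1 − f) ≈ 1/0.6850 ≈ 1.4599.
Single-dose peak C₀ = D/Vd = 1001/91 ≈ 11.000 mg/L.
Cmax,ss = C₀/(1 − f) ≈ 11.000/0.6850 ≈ 16.058 mg/L.
Steady-state trough Cmin,ss = Cmax,ss·f ≈ 16.058 × 0.3150 ≈ 5.058 mg/L.

5.1 mg/L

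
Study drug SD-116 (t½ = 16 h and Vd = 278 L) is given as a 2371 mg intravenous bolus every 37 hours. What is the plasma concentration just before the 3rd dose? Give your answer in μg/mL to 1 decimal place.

2.1 μg/mL

f = (1/2)^(τ/t½) = (1/2)^(37/16) ≈ 0.2013.
C₀ = D/Vd = 2371/278 ≈ 8.529 μg/mL.
Before the 3rd dose, 2 doses have been given. Superposition: Cmin = C₀·(f + f²).
≈ 8.529 × (0.2013 + 0.0405) ≈ 8.529 × 0.2418 ≈ 2.062 μg/mL.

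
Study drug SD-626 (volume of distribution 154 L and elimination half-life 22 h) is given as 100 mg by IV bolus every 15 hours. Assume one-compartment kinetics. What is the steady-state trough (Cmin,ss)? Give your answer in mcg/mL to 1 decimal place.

1.1 mcg/mL

Over one 15-h interval, 15/22 ≈ 0.68182 half-lives elapse, leaving f ≈ 0.6234 of each dose.
Single-dose peak C₀ = D/Vd = 100/154 ≈ 0.649 mcg/mL.
Steady-state trough Cmin,ss = C₀·f/(1−f) ≈ 0.649 × 0.6234/0.3766 ≈ 1.074 mcg/mL.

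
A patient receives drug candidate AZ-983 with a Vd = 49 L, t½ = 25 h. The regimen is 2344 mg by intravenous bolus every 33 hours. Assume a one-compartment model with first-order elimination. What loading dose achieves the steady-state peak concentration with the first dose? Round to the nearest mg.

3910 mg

f = (1/2)^(33/25) ≈ 0.400535; accumulation ratio R = 1/(1−f) ≈ 1.66815.
Loading dose to hit Cmax,ss on first dose: D_load = D_maint·R ≈ 2344 × 1.66815 ≈ 3910.14 mg.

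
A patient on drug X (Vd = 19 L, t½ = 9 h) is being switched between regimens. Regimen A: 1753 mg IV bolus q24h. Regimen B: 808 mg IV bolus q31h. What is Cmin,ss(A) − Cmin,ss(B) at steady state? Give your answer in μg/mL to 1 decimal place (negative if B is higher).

Regimen A: f = (1/2)^(24/9) ≈ 0.1575; Cmin,ss = (1753/19)·f/(1−f) ≈ 17.248 μg/mL.
Regimen B: f = (1/2)^(31/9) ≈ 0.0919; Cmin,ss = (808/19)·f/(1−f) ≈ 4.304 μg/mL.
Difference ≈ 17.248 − 4.304 ≈ 12.944 μg/mL.

12.9 μg/mL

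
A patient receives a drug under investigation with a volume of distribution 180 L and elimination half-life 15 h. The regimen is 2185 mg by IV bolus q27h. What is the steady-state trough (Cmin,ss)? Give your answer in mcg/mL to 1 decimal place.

τ/t½ = 27/15 ≈ 1.8, so fraction remaining f = (1/2)^(27/15) ≈ 0.2872.
Each bolus raises the concentration by D/Vd = 2185/180 ≈ 12.139 mcg/mL.
Steady-state trough Cmin,ss = C₀·f/(1−f) ≈ 12.139 × 0.2872/0.7128 ≈ 4.891 mcg/mL.

4.9 mcg/mL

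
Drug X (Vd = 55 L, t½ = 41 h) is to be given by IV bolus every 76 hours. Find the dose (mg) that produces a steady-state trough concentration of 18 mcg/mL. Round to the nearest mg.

2588 mg

τ/t½ = 76/41 ≈ 1.8537, so f = (1/2)^(76/41) ≈ 0.276690.
Cmin,ss = (D/Vd)·f/(1−f), so D = Cmin,ss·Vd·(1−f)/f.
D = 18 × 55 × (1−f)/f ≈ 18 × 55 × 2.61415 ≈ 2588.01 mg.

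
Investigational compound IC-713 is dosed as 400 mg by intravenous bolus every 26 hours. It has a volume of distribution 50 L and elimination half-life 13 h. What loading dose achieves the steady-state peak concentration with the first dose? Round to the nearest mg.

f = (1/2)^(26/13) ≈ 0.250000; accumulation ratio R = 1/(1−f) ≈ 1.33333.
Loading dose to hit Cmax,ss on first dose: D_load = D_maint·R ≈ 400 × 1.33333 ≈ 533.33 mg.

533 mg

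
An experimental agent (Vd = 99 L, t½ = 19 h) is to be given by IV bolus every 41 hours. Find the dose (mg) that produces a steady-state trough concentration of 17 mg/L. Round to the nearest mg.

τ/t½ = 41/19 ≈ 2.1579, so f = (1/2)^(41/19) ≈ 0.224083.
Cmin,ss = (D/Vd)·f/(1−f), so D = Cmin,ss·Vd·(1−f)/f.
D = 17 × 99 × (1−f)/f ≈ 17 × 99 × 3.46263 ≈ 5827.61 mg.

5828 mg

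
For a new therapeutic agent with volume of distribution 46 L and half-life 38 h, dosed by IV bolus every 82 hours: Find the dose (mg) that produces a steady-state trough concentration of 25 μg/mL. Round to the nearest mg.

3982 mg

τ/t½ = 82/38 ≈ 2.1579, so f = (1/2)^(82/38) ≈ 0.224083.
Cmin,ss = (D/Vd)·f/(1−f), so D = Cmin,ss·Vd·(1−f)/f.
D = 25 × 46 × (1−f)/f ≈ 25 × 46 × 3.46263 ≈ 3982.02 mg.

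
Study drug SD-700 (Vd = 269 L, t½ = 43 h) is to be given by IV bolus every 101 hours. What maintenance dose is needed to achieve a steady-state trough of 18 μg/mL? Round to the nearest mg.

τ/t½ = 101/43 ≈ 2.3488, so f = (1/2)^(101/43) ≈ 0.196304.
Cmin,ss = (D/Vd)·f/(1−f), so D = Cmin,ss·Vd·(1−f)/f.
D = 18 × 269 × (1−f)/f ≈ 18 × 269 × 4.09414 ≈ 19823.83 mg.

19824 mg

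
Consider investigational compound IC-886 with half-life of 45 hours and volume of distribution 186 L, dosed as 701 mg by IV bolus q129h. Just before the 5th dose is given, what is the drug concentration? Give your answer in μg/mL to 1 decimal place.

f = (1/2)^(τ/t½) = (1/2)^(129/45) ≈ 0.1371.
C₀ = D/Vd = 701/186 ≈ 3.769 μg/mL.
Before the 5th dose, 4 doses have been given. Superposition: Cmin = C₀·(f + f² + … + f^4).
≈ 3.769 × (0.1371 + 0.0188 + 0.0026 + 0.0004) ≈ 3.769 × 0.1589 ≈ 0.599 μg/mL.

0.6 μg/mL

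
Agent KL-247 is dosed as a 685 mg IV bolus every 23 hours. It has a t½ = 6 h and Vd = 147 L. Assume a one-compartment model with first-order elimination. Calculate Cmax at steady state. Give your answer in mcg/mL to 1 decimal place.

Over one 23-h interval, 23/6 ≈ 3.8333 half-lives elapse, leaving f ≈ 0.0702 of each dose.
Accumulation ratio R = 1/(1 − f) ≈ 1/0.9298 ≈ 1.0755.
Each bolus raises the concentration by D/Vd = 685/147 ≈ 4.660 mcg/mL.
Cmax,ss = C₀/(1 − f) ≈ 4.660/0.9298 ≈ 5.012 mcg/mL.

5.0 mcg/mL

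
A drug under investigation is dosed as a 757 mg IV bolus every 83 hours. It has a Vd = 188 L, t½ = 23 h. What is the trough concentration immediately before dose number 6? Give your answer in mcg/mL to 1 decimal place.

0.4 mcg/mL

f = (1/2)^(τ/t½) = (1/2)^(83/23) ≈ 0.0820.
C₀ = D/Vd = 757/188 ≈ 4.027 mcg/mL.
Before the 6th dose, 5 doses have been given. Superposition: Cmin = C₀·(f + f² + … + f^5).
≈ 4.027 × (0.0820 + 0.0067 + 0.0006 + 0.0000 + 0.0000) ≈ 4.027 × 0.0893 ≈ 0.360 mcg/mL.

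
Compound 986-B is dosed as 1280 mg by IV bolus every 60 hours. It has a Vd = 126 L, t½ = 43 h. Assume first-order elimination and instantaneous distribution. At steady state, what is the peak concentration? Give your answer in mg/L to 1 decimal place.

τ/t½ = 60/43 ≈ 1.3953, so fraction remaining f = (1/2)^(60/43) ≈ 0.3802.
Accumulation ratio R = 1/(1 − f) ≈ 1/0.6198 ≈ 1.6134.
Each bolus raises the concentration by D/Vd = 1280/126 ≈ 10.159 mg/L.
Cmax,ss = C₀/(1 − f) ≈ 10.159/0.6198 ≈ 16.391 mg/L.

16.4 mg/L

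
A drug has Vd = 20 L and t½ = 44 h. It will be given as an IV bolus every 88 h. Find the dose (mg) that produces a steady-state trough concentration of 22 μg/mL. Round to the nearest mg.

1320 mg

τ/t½ = 88/44 ≈ 2, so f = (1/2)^(88/44) ≈ 0.250000.
Cmin,ss = (D/Vd)·f/(1−f), so D = Cmin,ss·Vd·(1−f)/f.
D = 22 × 20 × (1−f)/f ≈ 22 × 20 × 3.00000 ≈ 1320.00 mg.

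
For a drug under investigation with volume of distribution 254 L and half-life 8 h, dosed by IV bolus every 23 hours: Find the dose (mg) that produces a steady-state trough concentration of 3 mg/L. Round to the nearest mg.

4828 mg

τ/t½ = 23/8 ≈ 2.875, so f = (1/2)^(23/8) ≈ 0.136313.
Cmin,ss = (D/Vd)·f/(1−f), so D = Cmin,ss·Vd·(1−f)/f.
D = 3 × 254 × (1−f)/f ≈ 3 × 254 × 6.33606 ≈ 4828.08 mg.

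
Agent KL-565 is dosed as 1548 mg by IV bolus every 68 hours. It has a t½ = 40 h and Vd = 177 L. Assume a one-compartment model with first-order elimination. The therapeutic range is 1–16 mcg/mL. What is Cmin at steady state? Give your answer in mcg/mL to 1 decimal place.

3.9 mcg/mL

k = ln2/t½ = ln2/40 ≈ 0.017329 h⁻¹; fraction remaining f = e^(−kτ) = e^(−0.017329×68) ≈ 0.3078.
Accumulation ratio R = 1/(1 − f) ≈ 1/0.6922 ≈ 1.4447.
Single-dose peak C₀ = D/Vd = 1548/177 ≈ 8.746 mcg/mL.
Cmax,ss = C₀/(1 − f) ≈ 8.746/0.6922 ≈ 12.635 mcg/mL.
Steady-state trough Cmin,ss = Cmax,ss·f ≈ 12.635 × 0.3078 ≈ 3.889 mcg/mL.
Trough 3.9 mcg/mL vs MEC 1 mcg/mL: adequate.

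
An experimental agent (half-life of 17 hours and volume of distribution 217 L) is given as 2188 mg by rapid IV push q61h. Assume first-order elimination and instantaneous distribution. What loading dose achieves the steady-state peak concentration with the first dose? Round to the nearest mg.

2386 mg

f = (1/2)^(61/17) ≈ 0.083145; accumulation ratio R = 1/(1−f) ≈ 1.09069.
Loading dose to hit Cmax,ss on first dose: D_load = D_maint·R ≈ 2188 × 1.09069 ≈ 2386.43 mg.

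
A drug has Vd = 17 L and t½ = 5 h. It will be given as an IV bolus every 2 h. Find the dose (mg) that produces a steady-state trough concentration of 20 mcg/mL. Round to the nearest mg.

τ/t½ = 2/5 ≈ 0.4, so f = (1/2)^(2/5) ≈ 0.757858.
Cmin,ss = (D/Vd)·f/(1−f), so D = Cmin,ss·Vd·(1−f)/f.
D = 20 × 17 × (1−f)/f ≈ 20 × 17 × 0.31951 ≈ 108.63 mg.

109 mg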